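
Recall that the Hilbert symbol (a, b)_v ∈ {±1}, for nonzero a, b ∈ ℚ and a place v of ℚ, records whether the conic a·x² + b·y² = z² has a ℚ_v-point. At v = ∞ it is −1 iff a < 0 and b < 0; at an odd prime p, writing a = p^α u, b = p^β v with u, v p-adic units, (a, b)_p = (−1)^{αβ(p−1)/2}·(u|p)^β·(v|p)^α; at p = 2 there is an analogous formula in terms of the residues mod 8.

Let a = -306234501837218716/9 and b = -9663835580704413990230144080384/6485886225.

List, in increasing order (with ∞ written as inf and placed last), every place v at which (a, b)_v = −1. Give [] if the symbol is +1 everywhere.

[17, 31, 37, inf]

(a, b) ≡ (-31, -75149146) mod (ℚ^×)²; places V = {2, 3, 5, 7, 11, 13, 17, 31, 37, 41, 47, 59, ∞}.
(a,b)_5: α=0, u≡1; β=-2, v≡4 (mod 5); (1|5)=+1, (4|5)=+1; sign (−1)^0·+1^-2·+1^0 = +1.
(a,b)_7: α=0, u≡4; β=-2, v≡3 (mod 7); (4|7)=+1, (3|7)=-1; sign (−1)^0·+1^-2·-1^0 = +1.
(a,b)_17: α=2, u≡3; β=3, v≡7 (mod 17); (3|17)=-1, (7|17)=-1; sign (−1)^0·-1^3·-1^2 = -1.
(a,b)_2: α=2, β=9; u≡1, v≡3 (mod 8); ε(u)ε(v)=0·1, αω(v)=2·1, βω(u)=9·0; sum ≡ 0  ⇒  +1.
(a,b)_3: α=-2, u≡2; β=-2, v≡2 (mod 3); (2|3)=-1, (2|3)=-1; sign (−1)^0·-1^-2·-1^-2 = +1.
(a,b)_47: α=2, u≡27; β=3, v≡13 (mod 47); (27|47)=+1, (13|47)=-1; sign (−1)^0·+1^3·-1^2 = +1.
(a,b)_59: α=0, u≡17; β=-2, v≡8 (mod 59); (17|59)=+1, (8|59)=-1; sign (−1)^0·+1^-2·-1^0 = +1.
(a,b)_13: α=0, u≡2; β=-2, v≡7 (mod 13); (2|13)=-1, (7|13)=-1; sign (−1)^0·-1^-2·-1^0 = +1.
(a,b)_∞: sgn(-31)=−, sgn(-75149146)=−, so -1.
(a,b)_31: α=1, u≡24; β=1, v≡17 (mod 31); (24|31)=-1, (17|31)=-1; sign (−1)^1·-1^1·-1^1 = -1.
(a,b)_11: α=0, u≡7; β=2, v≡5 (mod 11); (7|11)=-1, (5|11)=+1; sign (−1)^0·-1^2·+1^0 = +1.
(a,b)_37: α=2, u≡13; β=3, v≡24 (mod 37); (13|37)=-1, (24|37)=-1; sign (−1)^0·-1^3·-1^2 = -1.
(a,b)_41: α=4, u≡36; β=7, v≡1 (mod 41); (36|41)=+1, (1|41)=+1; sign (−1)^0·+1^7·+1^4 = +1.
(-31, -75149146 / ℚ) ramifies at {17, 31, 37, ∞}: a division algebra.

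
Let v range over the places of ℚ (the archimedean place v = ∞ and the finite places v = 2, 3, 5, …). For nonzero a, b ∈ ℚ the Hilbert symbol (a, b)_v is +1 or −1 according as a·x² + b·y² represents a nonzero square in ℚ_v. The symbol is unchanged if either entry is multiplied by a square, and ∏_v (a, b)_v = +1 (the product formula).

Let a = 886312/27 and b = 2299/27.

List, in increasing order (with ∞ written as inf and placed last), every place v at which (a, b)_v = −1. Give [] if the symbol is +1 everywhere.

[3, 17]

(a, b) ≡ (13566, 57) mod (ℚ^×)²; places V = {2, 3, 7, 11, 17, 19, ∞}.
(a,b)_2: α=3, β=0; u≡7, v≡1 (mod 8); ε(u)ε(v)=1·0, αω(v)=3·0, βω(u)=0·0; sum ≡ 0  ⇒  +1.
(a,b)_7: α=3, u≡6; β=0, v≡4 (mod 7); (6|7)=-1, (4|7)=+1; sign (−1)^0·-1^0·+1^3 = +1.
(a,b)_∞: sgn(13566)=+, sgn(57)=+, so +1.
(a,b)_11: α=0, u≡4; β=2, v≡6 (mod 11); (4|11)=+1, (6|11)=-1; sign (−1)^0·+1^2·-1^0 = +1.
(a,b)_19: α=1, u≡17; β=1, v≡8 (mod 19); (17|19)=+1, (8|19)=-1; sign (−1)^1·+1^1·-1^1 = +1.
(a,b)_17: α=1, u≡15; β=0, v≡14 (mod 17); (15|17)=+1, (14|17)=-1; sign (−1)^0·+1^0·-1^1 = -1.
(a,b)_3: α=-3, u≡1; β=-3, v≡1 (mod 3); (1|3)=+1, (1|3)=+1; sign (−1)^1·+1^-3·+1^-3 = -1.
|Ram(13566, 57)| = 2, even; anisotropic at {3, 17}.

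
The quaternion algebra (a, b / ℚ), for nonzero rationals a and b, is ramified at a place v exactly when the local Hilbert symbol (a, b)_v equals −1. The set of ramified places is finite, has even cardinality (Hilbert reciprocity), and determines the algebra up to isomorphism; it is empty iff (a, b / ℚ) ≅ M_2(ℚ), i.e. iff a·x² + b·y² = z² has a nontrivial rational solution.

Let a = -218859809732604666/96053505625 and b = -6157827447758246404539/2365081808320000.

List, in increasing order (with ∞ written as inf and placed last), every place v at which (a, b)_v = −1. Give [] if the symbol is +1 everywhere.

(a, b) ≡ (-20026, -418) mod (ℚ^×)²; places V = {2, 3, 5, 7, 11, 17, 19, 23, 31, 41, ∞}.
(a,b)_23: α=-2, u≡20; β=-4, v≡11 (mod 23); (20|23)=-1, (11|23)=-1; sign (−1)^0·-1^-4·-1^-2 = +1.
(a,b)_∞: sgn(-20026)=−, sgn(-418)=−, so -1.
(a,b)_5: α=-4, u≡1; β=-4, v≡3 (mod 5); (1|5)=+1, (3|5)=-1; sign (−1)^0·+1^-4·-1^-4 = +1.
(a,b)_11: α=-2, u≡9; β=-1, v≡7 (mod 11); (9|11)=+1, (7|11)=-1; sign (−1)^0·+1^-1·-1^-2 = +1.
(a,b)_3: α=4, u≡2; β=2, v≡2 (mod 3); (2|3)=-1, (2|3)=-1; sign (−1)^0·-1^2·-1^4 = +1.
(a,b)_41: α=2, u≡36; β=2, v≡1 (mod 41); (36|41)=+1, (1|41)=+1; sign (−1)^0·+1^2·+1^2 = +1.
(a,b)_2: α=1, β=-9; u≡3, v≡7 (mod 8); ε(u)ε(v)=1·1, αω(v)=1·0, βω(u)=-9·1; sum ≡ 0  ⇒  +1.
(a,b)_31: α=3, u≡7; β=6, v≡9 (mod 31); (7|31)=+1, (9|31)=+1; sign (−1)^0·+1^6·+1^3 = +1.
(a,b)_7: α=-4, u≡2; β=-4, v≡2 (mod 7); (2|7)=+1, (2|7)=+1; sign (−1)^0·+1^-4·+1^-4 = +1.
(a,b)_17: α=5, u≡12; β=6, v≡10 (mod 17); (12|17)=-1, (10|17)=-1; sign (−1)^0·-1^6·-1^5 = -1.
(a,b)_19: α=1, u≡3; β=1, v≡16 (mod 19); (3|19)=-1, (16|19)=+1; sign (−1)^1·-1^1·+1^1 = +1.
|Ram(-20026, -418)| = 2, even; anisotropic at {17, ∞}.

[17, inf]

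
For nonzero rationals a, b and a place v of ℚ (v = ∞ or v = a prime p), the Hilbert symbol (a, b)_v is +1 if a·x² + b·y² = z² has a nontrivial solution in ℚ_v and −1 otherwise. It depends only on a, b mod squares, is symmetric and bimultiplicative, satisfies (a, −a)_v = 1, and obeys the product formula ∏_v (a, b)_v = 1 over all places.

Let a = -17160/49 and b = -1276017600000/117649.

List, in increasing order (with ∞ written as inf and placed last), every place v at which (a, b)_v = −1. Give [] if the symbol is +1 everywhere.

[2, 11, 13, inf]

Mod squares: a ≡ -4290, b ≡ -390. Check v ∈ {∞, 2, 3, 5, 7, 11, 13}.
v=7: a=7^-2·(≡4), b=7^-6·(≡4) mod 7; (4|7)=+1, (4|7)=+1; (−1)^{-2·-6·3}·(+1)^-6·(+1)^-2 = +1.
v=13: a=13^1·(≡11), b=13^3·(≡1) mod 13; (11|13)=-1, (1|13)=+1; (−1)^{1·3·6}·(-1)^3·(+1)^1 = -1.
v=2: v_2(a)=3, v_2(b)=9; units ≡ 7, 5 (mod 8); ε·ε+αω+βω = 1·0+3·1+9·0 ≡ 1  ⇒  (a,b)_2 = -1.
v=∞: -4290 < 0 and -390 < 0  ⇒  (a,b)_∞ = -1.
v=3: a=3^1·(≡1), b=3^1·(≡2) mod 3; (1|3)=+1, (2|3)=-1; (−1)^{1·1·1}·(+1)^1·(-1)^1 = +1.
v=11: a=11^1·(≡7), b=11^2·(≡8) mod 11; (7|11)=-1, (8|11)=-1; (−1)^{1·2·5}·(-1)^2·(-1)^1 = -1.
v=5: a=5^1·(≡2), b=5^5·(≡2) mod 5; (2|5)=-1, (2|5)=-1; (−1)^{1·5·2}·(-1)^5·(-1)^1 = +1.
Ram(-4290, -390) = {2, 11, 13, ∞}; no ℚ_2-point on the conic.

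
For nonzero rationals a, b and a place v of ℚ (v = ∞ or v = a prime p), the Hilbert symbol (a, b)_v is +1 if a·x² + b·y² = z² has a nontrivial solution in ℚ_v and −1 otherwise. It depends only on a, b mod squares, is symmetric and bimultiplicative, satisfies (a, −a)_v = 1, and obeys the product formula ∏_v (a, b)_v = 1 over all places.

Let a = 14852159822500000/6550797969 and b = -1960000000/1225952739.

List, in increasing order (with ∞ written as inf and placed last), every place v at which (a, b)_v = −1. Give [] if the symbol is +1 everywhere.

(a, b) ≡ (10, -110) mod (ℚ^×)²; places V = {2, 3, 5, 7, 11, 13, 17, 23, ∞}.
(a,b)_23: α=-4, u≡21; β=-2, v≡14 (mod 23); (21|23)=-1, (14|23)=-1; sign (−1)^0·-1^-2·-1^-4 = +1.
(a,b)_2: α=5, β=9; u≡5, v≡1 (mod 8); ε(u)ε(v)=0·0, αω(v)=5·0, βω(u)=9·1; sum ≡ 1  ⇒  -1.
(a,b)_7: α=4, u≡5; β=2, v≡4 (mod 7); (5|7)=-1, (4|7)=+1; sign (−1)^0·-1^2·+1^4 = +1.
(a,b)_17: α=-2, u≡14; β=-2, v≡13 (mod 17); (14|17)=-1, (13|17)=+1; sign (−1)^0·-1^-2·+1^-2 = +1.
(a,b)_∞: sgn(10)=+, sgn(-110)=−, so +1.
(a,b)_13: α=2, u≡9; β=0, v≡5 (mod 13); (9|13)=+1, (5|13)=-1; sign (−1)^0·+1^0·-1^2 = +1.
(a,b)_3: α=-4, u≡1; β=-6, v≡1 (mod 3); (1|3)=+1, (1|3)=+1; sign (−1)^0·+1^-6·+1^-4 = +1.
(a,b)_5: α=7, u≡2; β=7, v≡3 (mod 5); (2|5)=-1, (3|5)=-1; sign (−1)^0·-1^7·-1^7 = +1.
(a,b)_11: α=4, u≡8; β=-1, v≡1 (mod 11); (8|11)=-1, (1|11)=+1; sign (−1)^0·-1^-1·+1^4 = -1.
(10, -110 / ℚ) ramifies at {2, 11}: a division algebra.

[2, 11]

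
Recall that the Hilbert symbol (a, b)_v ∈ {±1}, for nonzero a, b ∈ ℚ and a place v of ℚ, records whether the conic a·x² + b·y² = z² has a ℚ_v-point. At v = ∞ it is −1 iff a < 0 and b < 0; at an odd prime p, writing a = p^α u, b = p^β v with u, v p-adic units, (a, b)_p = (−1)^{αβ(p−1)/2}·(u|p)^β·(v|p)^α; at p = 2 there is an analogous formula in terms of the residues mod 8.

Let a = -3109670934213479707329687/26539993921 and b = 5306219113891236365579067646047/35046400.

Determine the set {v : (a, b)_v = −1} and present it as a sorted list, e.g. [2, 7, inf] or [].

[11, 13, 23, 31]

(a, b) ≡ (-11687, 154583) mod (ℚ^×)²; places V = {2, 3, 5, 7, 11, 13, 17, 23, 29, 31, 37, 47, ∞}.
(a,b)_17: α=-2, u≡1; β=0, v≡2 (mod 17); (1|17)=+1, (2|17)=+1; sign (−1)^0·+1^0·+1^-2 = +1.
(a,b)_29: α=1, u≡14; β=2, v≡23 (mod 29); (14|29)=-1, (23|29)=+1; sign (−1)^0·-1^2·+1^1 = +1.
(a,b)_7: α=-2, u≡3; β=0, v≡2 (mod 7); (3|7)=-1, (2|7)=+1; sign (−1)^0·-1^0·+1^-2 = +1.
(a,b)_37: α=-4, u≡32; β=-2, v≡1 (mod 37); (32|37)=-1, (1|37)=+1; sign (−1)^0·-1^-2·+1^-4 = +1.
(a,b)_23: α=4, u≡20; β=5, v≡10 (mod 23); (20|23)=-1, (10|23)=-1; sign (−1)^0·-1^5·-1^4 = -1.
(a,b)_3: α=6, u≡1; β=2, v≡2 (mod 3); (1|3)=+1, (2|3)=-1; sign (−1)^0·+1^2·-1^6 = +1.
(a,b)_47: α=6, u≡8; β=5, v≡44 (mod 47); (8|47)=+1, (44|47)=-1; sign (−1)^0·+1^5·-1^6 = +1.
(a,b)_31: α=1, u≡3; β=2, v≡29 (mod 31); (3|31)=-1, (29|31)=-1; sign (−1)^0·-1^2·-1^1 = -1.
(a,b)_2: α=0, β=-10; u≡1, v≡7 (mod 8); ε(u)ε(v)=0·1, αω(v)=0·0, βω(u)=-10·0; sum ≡ 0  ⇒  +1.
(a,b)_13: α=1, u≡2; β=5, v≡12 (mod 13); (2|13)=-1, (12|13)=+1; sign (−1)^0·-1^5·+1^1 = -1.
(a,b)_∞: sgn(-11687)=−, sgn(154583)=+, so +1.
(a,b)_11: α=2, u≡10; β=3, v≡10 (mod 11); (10|11)=-1, (10|11)=-1; sign (−1)^0·-1^3·-1^2 = -1.
(a,b)_5: α=0, u≡3; β=-2, v≡2 (mod 5); (3|5)=-1, (2|5)=-1; sign (−1)^0·-1^-2·-1^0 = +1.
(-11687, 154583 / ℚ) ramifies at {11, 13, 23, 31}: a division algebra.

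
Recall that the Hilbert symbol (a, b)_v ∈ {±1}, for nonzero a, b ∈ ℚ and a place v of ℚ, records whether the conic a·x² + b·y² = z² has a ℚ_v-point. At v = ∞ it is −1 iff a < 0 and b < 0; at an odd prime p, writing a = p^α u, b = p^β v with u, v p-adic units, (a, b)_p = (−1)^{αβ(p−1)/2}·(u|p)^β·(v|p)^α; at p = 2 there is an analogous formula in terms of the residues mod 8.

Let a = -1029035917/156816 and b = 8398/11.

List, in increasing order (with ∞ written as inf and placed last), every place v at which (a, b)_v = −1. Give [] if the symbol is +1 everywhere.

Mod squares: a ≡ -13, b ≡ 92378. Check v ∈ {∞, 2, 3, 7, 11, 13, 17, 19, 31, 41}.
v=7: a=7^2·(≡1), b=7^0·(≡3) mod 7; (1|7)=+1, (3|7)=-1; (−1)^{2·0·3}·(+1)^0·(-1)^2 = +1.
v=∞: -13 < 0 and 92378 > 0  ⇒  (a,b)_∞ = +1.
v=11: a=11^-2·(≡4), b=11^-1·(≡5) mod 11; (4|11)=+1, (5|11)=+1; (−1)^{-2·-1·5}·(+1)^-1·(+1)^-2 = +1.
v=13: a=13^1·(≡4), b=13^1·(≡2) mod 13; (4|13)=+1, (2|13)=-1; (−1)^{1·1·6}·(+1)^1·(-1)^1 = -1.
v=17: a=17^0·(≡1), b=17^1·(≡14) mod 17; (1|17)=+1, (14|17)=-1; (−1)^{0·1·8}·(+1)^1·(-1)^0 = +1.
v=3: a=3^-4·(≡2), b=3^0·(≡2) mod 3; (2|3)=-1, (2|3)=-1; (−1)^{-4·0·1}·(-1)^0·(-1)^-4 = +1.
v=31: a=31^2·(≡2), b=31^0·(≡11) mod 31; (2|31)=+1, (11|31)=-1; (−1)^{2·0·15}·(+1)^0·(-1)^2 = +1.
v=41: a=41^2·(≡3), b=41^0·(≡18) mod 41; (3|41)=-1, (18|41)=+1; (−1)^{2·0·20}·(-1)^0·(+1)^2 = +1.
v=19: a=19^0·(≡4), b=19^1·(≡16) mod 19; (4|19)=+1, (16|19)=+1; (−1)^{0·1·9}·(+1)^1·(+1)^0 = +1.
v=2: v_2(a)=-4, v_2(b)=1; units ≡ 3, 5 (mod 8); ε·ε+αω+βω = 1·0+-4·1+1·1 ≡ 1  ⇒  (a,b)_2 = -1.
(-13, 92378 / ℚ) ramifies at {2, 13}: a division algebra.

[2, 13]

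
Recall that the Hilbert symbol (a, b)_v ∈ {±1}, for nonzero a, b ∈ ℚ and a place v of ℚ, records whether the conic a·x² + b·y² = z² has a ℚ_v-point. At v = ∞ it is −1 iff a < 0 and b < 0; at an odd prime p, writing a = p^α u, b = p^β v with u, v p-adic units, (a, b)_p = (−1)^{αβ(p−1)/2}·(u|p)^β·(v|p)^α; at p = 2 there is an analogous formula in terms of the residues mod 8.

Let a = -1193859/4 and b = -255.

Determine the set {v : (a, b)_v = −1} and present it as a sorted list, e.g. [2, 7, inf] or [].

[17, inf]

(a, b) ≡ (-51, -255) mod (ℚ^×)²; places V = {2, 3, 5, 17, ∞}.
(a,b)_3: α=5, u≡1; β=1, v≡2 (mod 3); (1|3)=+1, (2|3)=-1; sign (−1)^1·+1^1·-1^5 = +1.
(a,b)_∞: sgn(-51)=−, sgn(-255)=−, so -1.
(a,b)_17: α=3, u≡3; β=1, v≡2 (mod 17); (3|17)=-1, (2|17)=+1; sign (−1)^0·-1^1·+1^3 = -1.
(a,b)_2: α=-2, β=0; u≡5, v≡1 (mod 8); ε(u)ε(v)=0·0, αω(v)=-2·0, βω(u)=0·1; sum ≡ 0  ⇒  +1.
(a,b)_5: α=0, u≡4; β=1, v≡4 (mod 5); (4|5)=+1, (4|5)=+1; sign (−1)^0·+1^1·+1^0 = +1.
(-51, -255 / ℚ) ramifies at {17, ∞}: a division algebra.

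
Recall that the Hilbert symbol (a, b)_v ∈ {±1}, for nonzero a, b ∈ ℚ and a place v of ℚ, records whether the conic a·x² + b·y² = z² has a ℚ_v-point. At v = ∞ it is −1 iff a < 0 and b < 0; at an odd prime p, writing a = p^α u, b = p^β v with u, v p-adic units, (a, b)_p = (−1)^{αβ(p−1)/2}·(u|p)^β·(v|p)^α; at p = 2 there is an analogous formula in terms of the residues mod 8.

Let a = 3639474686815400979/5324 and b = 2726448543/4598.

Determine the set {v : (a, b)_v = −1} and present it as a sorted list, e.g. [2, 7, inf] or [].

(a, b) ≡ (2849, 444106) mod (ℚ^×)²; places V = {2, 3, 7, 11, 13, 19, 23, 29, 31, 37, ∞}.
(a,b)_31: α=2, u≡18; β=1, v≡7 (mod 31); (18|31)=+1, (7|31)=+1; sign (−1)^0·+1^1·+1^2 = +1.
(a,b)_11: α=-3, u≡10; β=-2, v≡1 (mod 11); (10|11)=-1, (1|11)=+1; sign (−1)^0·-1^-2·+1^-3 = +1.
(a,b)_3: α=4, u≡2; β=2, v≡1 (mod 3); (2|3)=-1, (1|3)=+1; sign (−1)^0·-1^2·+1^4 = +1.
(a,b)_2: α=-2, β=-1; u≡1, v≡5 (mod 8); ε(u)ε(v)=0·0, αω(v)=-2·1, βω(u)=-1·0; sum ≡ 0  ⇒  +1.
(a,b)_37: α=1, u≡7; β=0, v≡35 (mod 37); (7|37)=+1, (35|37)=-1; sign (−1)^0·+1^0·-1^1 = -1.
(a,b)_7: α=5, u≡2; β=2, v≡3 (mod 7); (2|7)=+1, (3|7)=-1; sign (−1)^0·+1^2·-1^5 = -1.
(a,b)_23: α=2, u≡20; β=2, v≡17 (mod 23); (20|23)=-1, (17|23)=-1; sign (−1)^0·-1^2·-1^2 = +1.
(a,b)_∞: sgn(2849)=+, sgn(444106)=+, so +1.
(a,b)_19: α=0, u≡13; β=-1, v≡1 (mod 19); (13|19)=-1, (1|19)=+1; sign (−1)^0·-1^-1·+1^0 = -1.
(a,b)_13: α=2, u≡6; β=1, v≡11 (mod 13); (6|13)=-1, (11|13)=-1; sign (−1)^0·-1^1·-1^2 = -1.
(a,b)_29: α=2, u≡1; β=1, v≡3 (mod 29); (1|29)=+1, (3|29)=-1; sign (−1)^0·+1^1·-1^2 = +1.
|Ram(2849, 444106)| = 4, even; anisotropic at {7, 13, 19, 37}.

[7, 13, 19, 37]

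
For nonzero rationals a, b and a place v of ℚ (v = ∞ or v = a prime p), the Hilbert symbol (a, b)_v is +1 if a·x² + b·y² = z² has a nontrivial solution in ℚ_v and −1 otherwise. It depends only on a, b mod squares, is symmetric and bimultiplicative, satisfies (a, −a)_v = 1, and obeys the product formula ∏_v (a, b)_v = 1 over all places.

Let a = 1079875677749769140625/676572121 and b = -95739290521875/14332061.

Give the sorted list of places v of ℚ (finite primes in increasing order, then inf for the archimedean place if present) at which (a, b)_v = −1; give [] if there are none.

[11, 13, 29, 41]

Mod squares: a ≡ 41, b ≡ -20735. Check v ∈ {∞, 2, 3, 5, 7, 11, 13, 17, 19, 29, 37, 41}.
v=19: a=19^-2·(≡14), b=19^-2·(≡15) mod 19; (14|19)=-1, (15|19)=-1; (−1)^{-2·-2·9}·(-1)^-2·(-1)^-2 = +1.
v=13: a=13^0·(≡2), b=13^1·(≡12) mod 13; (2|13)=-1, (12|13)=+1; (−1)^{0·1·6}·(-1)^1·(+1)^0 = -1.
v=37: a=37^-4·(≡9), b=37^-2·(≡2) mod 37; (9|37)=+1, (2|37)=-1; (−1)^{-4·-2·18}·(+1)^-2·(-1)^-4 = +1.
v=2: v_2(a)=0, v_2(b)=0; units ≡ 1, 1 (mod 8); ε·ε+αω+βω = 0·0+0·0+0·0 ≡ 0  ⇒  (a,b)_2 = +1.
v=41: a=41^3·(≡2), b=41^2·(≡19) mod 41; (2|41)=+1, (19|41)=-1; (−1)^{3·2·20}·(+1)^2·(-1)^3 = -1.
v=29: a=29^0·(≡19), b=29^-1·(≡19) mod 29; (19|29)=-1, (19|29)=-1; (−1)^{0·-1·14}·(-1)^-1·(-1)^0 = -1.
v=17: a=17^4·(≡3), b=17^2·(≡6) mod 17; (3|17)=-1, (6|17)=-1; (−1)^{4·2·8}·(-1)^2·(-1)^4 = +1.
v=7: a=7^2·(≡5), b=7^2·(≡3) mod 7; (5|7)=-1, (3|7)=-1; (−1)^{2·2·3}·(-1)^2·(-1)^2 = +1.
v=3: a=3^4·(≡2), b=3^2·(≡1) mod 3; (2|3)=-1, (1|3)=+1; (−1)^{4·2·1}·(-1)^2·(+1)^4 = +1.
v=11: a=11^2·(≡6), b=11^1·(≡8) mod 11; (6|11)=-1, (8|11)=-1; (−1)^{2·1·5}·(-1)^1·(-1)^2 = -1.
v=5: a=5^8·(≡4), b=5^5·(≡3) mod 5; (4|5)=+1, (3|5)=-1; (−1)^{8·5·2}·(+1)^5·(-1)^8 = +1.
v=∞: 41 > 0 and -20735 < 0  ⇒  (a,b)_∞ = +1.
(41, -20735 / ℚ) ramifies at {11, 13, 29, 41}: a division algebra.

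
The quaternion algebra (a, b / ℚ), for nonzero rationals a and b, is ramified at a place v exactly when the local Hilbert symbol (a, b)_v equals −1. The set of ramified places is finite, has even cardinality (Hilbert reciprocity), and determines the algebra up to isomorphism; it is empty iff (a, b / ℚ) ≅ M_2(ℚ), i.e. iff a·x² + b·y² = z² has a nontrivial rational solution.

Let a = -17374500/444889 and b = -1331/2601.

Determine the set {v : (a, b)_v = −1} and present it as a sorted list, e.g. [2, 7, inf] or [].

(a, b) ≡ (-2145, -11) mod (ℚ^×)²; places V = {2, 3, 5, 11, 13, 17, 23, 29, ∞}.
(a,b)_11: α=1, u≡9; β=3, v≡2 (mod 11); (9|11)=+1, (2|11)=-1; sign (−1)^1·+1^3·-1^1 = +1.
(a,b)_5: α=3, u≡1; β=0, v≡4 (mod 5); (1|5)=+1, (4|5)=+1; sign (−1)^0·+1^0·+1^3 = +1.
(a,b)_23: α=-2, u≡7; β=0, v≡13 (mod 23); (7|23)=-1, (13|23)=+1; sign (−1)^0·-1^0·+1^-2 = +1.
(a,b)_17: α=0, u≡7; β=-2, v≡7 (mod 17); (7|17)=-1, (7|17)=-1; sign (−1)^0·-1^-2·-1^0 = +1.
(a,b)_29: α=-2, u≡22; β=0, v≡19 (mod 29); (22|29)=+1, (19|29)=-1; sign (−1)^0·+1^0·-1^-2 = +1.
(a,b)_13: α=1, u≡10; β=0, v≡8 (mod 13); (10|13)=+1, (8|13)=-1; sign (−1)^0·+1^0·-1^1 = -1.
(a,b)_3: α=5, u≡2; β=-2, v≡1 (mod 3); (2|3)=-1, (1|3)=+1; sign (−1)^0·-1^-2·+1^5 = +1.
(a,b)_2: α=2, β=0; u≡7, v≡5 (mod 8); ε(u)ε(v)=1·0, αω(v)=2·1, βω(u)=0·0; sum ≡ 0  ⇒  +1.
(a,b)_∞: sgn(-2145)=−, sgn(-11)=−, so -1.
(-2145, -11 / ℚ) ramifies at {13, ∞}: a division algebra.

[13, inf]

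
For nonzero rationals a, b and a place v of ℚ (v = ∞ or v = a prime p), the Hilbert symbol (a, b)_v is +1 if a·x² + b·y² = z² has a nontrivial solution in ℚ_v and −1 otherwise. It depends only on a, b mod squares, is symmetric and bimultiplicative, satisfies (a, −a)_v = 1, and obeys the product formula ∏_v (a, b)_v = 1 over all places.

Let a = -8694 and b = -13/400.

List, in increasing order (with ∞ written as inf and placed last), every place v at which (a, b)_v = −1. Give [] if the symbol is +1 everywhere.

(a, b) ≡ (-966, -13) mod (ℚ^×)²; places V = {2, 3, 5, 7, 13, 23, ∞}.
(a,b)_5: α=0, u≡1; β=-2, v≡2 (mod 5); (1|5)=+1, (2|5)=-1; sign (−1)^0·+1^-2·-1^0 = +1.
(a,b)_∞: sgn(-966)=−, sgn(-13)=−, so -1.
(a,b)_7: α=1, u≡4; β=0, v≡1 (mod 7); (4|7)=+1, (1|7)=+1; sign (−1)^0·+1^0·+1^1 = +1.
(a,b)_3: α=3, u≡2; β=0, v≡2 (mod 3); (2|3)=-1, (2|3)=-1; sign (−1)^0·-1^0·-1^3 = -1.
(a,b)_2: α=1, β=-4; u≡5, v≡3 (mod 8); ε(u)ε(v)=0·1, αω(v)=1·1, βω(u)=-4·1; sum ≡ 1  ⇒  -1.
(a,b)_23: α=1, u≡13; β=0, v≡19 (mod 23); (13|23)=+1, (19|23)=-1; sign (−1)^0·+1^0·-1^1 = -1.
(a,b)_13: α=0, u≡3; β=1, v≡9 (mod 13); (3|13)=+1, (9|13)=+1; sign (−1)^0·+1^1·+1^0 = +1.
(-966, -13 / ℚ) ramifies at {2, 3, 23, ∞}: a division algebra.

[2, 3, 23, inf]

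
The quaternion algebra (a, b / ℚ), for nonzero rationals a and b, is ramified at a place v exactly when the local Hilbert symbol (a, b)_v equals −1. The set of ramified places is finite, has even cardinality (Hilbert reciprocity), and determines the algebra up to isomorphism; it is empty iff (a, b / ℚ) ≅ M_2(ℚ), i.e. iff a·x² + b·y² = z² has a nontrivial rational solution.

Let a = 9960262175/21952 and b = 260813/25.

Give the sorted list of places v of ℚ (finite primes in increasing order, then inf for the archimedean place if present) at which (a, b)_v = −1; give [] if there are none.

[7, 37]

Mod squares: a ≡ 7049, b ≡ 260813. Check v ∈ {∞, 2, 5, 7, 17, 19, 37, 53}.
v=2: v_2(a)=-6, v_2(b)=0; units ≡ 1, 5 (mod 8); ε·ε+αω+βω = 0·0+-6·1+0·0 ≡ 0  ⇒  (a,b)_2 = +1.
v=5: a=5^2·(≡1), b=5^-2·(≡3) mod 5; (1|5)=+1, (3|5)=-1; (−1)^{2·-2·2}·(+1)^-2·(-1)^2 = +1.
v=37: a=37^2·(≡14), b=37^1·(≡20) mod 37; (14|37)=-1, (20|37)=-1; (−1)^{2·1·18}·(-1)^1·(-1)^2 = -1.
v=7: a=7^-3·(≡3), b=7^1·(≡3) mod 7; (3|7)=-1, (3|7)=-1; (−1)^{-3·1·3}·(-1)^1·(-1)^-3 = -1.
v=17: a=17^2·(≡10), b=17^0·(≡2) mod 17; (10|17)=-1, (2|17)=+1; (−1)^{2·0·8}·(-1)^0·(+1)^2 = +1.
v=19: a=19^1·(≡8), b=19^1·(≡11) mod 19; (8|19)=-1, (11|19)=+1; (−1)^{1·1·9}·(-1)^1·(+1)^1 = +1.
v=53: a=53^1·(≡22), b=53^1·(≡23) mod 53; (22|53)=-1, (23|53)=-1; (−1)^{1·1·26}·(-1)^1·(-1)^1 = +1.
v=∞: 7049 > 0 and 260813 > 0  ⇒  (a,b)_∞ = +1.
Ram(7049, 260813) = {7, 37}; no ℚ_7-point on the conic.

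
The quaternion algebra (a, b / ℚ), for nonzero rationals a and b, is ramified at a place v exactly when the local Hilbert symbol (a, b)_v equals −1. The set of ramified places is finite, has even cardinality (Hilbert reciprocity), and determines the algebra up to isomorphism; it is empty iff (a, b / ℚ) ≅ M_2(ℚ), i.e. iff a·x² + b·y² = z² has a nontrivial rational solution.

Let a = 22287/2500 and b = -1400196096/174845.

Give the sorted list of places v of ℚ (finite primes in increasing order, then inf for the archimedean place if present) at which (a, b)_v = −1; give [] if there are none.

(a, b) ≡ (22287, -4495) mod (ℚ^×)²; places V = {2, 3, 5, 11, 13, 17, 19, 23, 29, 31, ∞}.
(a,b)_11: α=0, u≡4; β=-2, v≡5 (mod 11); (4|11)=+1, (5|11)=+1; sign (−1)^0·+1^-2·+1^0 = +1.
(a,b)_∞: sgn(22287)=+, sgn(-4495)=−, so +1.
(a,b)_13: α=0, u≡11; β=2, v≡10 (mod 13); (11|13)=-1, (10|13)=+1; sign (−1)^0·-1^2·+1^0 = +1.
(a,b)_23: α=1, u≡16; β=0, v≡3 (mod 23); (16|23)=+1, (3|23)=+1; sign (−1)^0·+1^0·+1^1 = +1.
(a,b)_17: α=1, u≡2; β=-2, v≡3 (mod 17); (2|17)=+1, (3|17)=-1; sign (−1)^0·+1^-2·-1^1 = -1.
(a,b)_3: α=1, u≡1; β=2, v≡2 (mod 3); (1|3)=+1, (2|3)=-1; sign (−1)^0·+1^2·-1^1 = -1.
(a,b)_19: α=1, u≡3; β=0, v≡18 (mod 19); (3|19)=-1, (18|19)=-1; sign (−1)^0·-1^0·-1^1 = -1.
(a,b)_5: α=-4, u≡3; β=-1, v≡1 (mod 5); (3|5)=-1, (1|5)=+1; sign (−1)^0·-1^-1·+1^-4 = -1.
(a,b)_29: α=0, u≡17; β=1, v≡14 (mod 29); (17|29)=-1, (14|29)=-1; sign (−1)^0·-1^1·-1^0 = -1.
(a,b)_2: α=-2, β=10; u≡7, v≡1 (mod 8); ε(u)ε(v)=1·0, αω(v)=-2·0, βω(u)=10·0; sum ≡ 0  ⇒  +1.
(a,b)_31: α=0, u≡3; β=1, v≡7 (mod 31); (3|31)=-1, (7|31)=+1; sign (−1)^0·-1^1·+1^0 = -1.
(22287, -4495 / ℚ) ramifies at {3, 5, 17, 19, 29, 31}: a division algebra.

[3, 5, 17, 19, 29, 31]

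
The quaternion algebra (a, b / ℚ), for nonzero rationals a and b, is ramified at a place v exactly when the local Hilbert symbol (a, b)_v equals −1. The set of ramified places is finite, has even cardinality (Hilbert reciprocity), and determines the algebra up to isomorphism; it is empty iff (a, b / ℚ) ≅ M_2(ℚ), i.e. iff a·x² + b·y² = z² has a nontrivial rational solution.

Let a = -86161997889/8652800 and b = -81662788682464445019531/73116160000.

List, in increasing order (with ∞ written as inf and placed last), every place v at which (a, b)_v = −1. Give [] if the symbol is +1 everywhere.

Mod squares: a ≡ -1122, b ≡ -11. Check v ∈ {∞, 2, 3, 5, 11, 13, 17}.
v=13: a=13^-2·(≡12), b=13^-4·(≡7) mod 13; (12|13)=+1, (7|13)=-1; (−1)^{-2·-4·6}·(+1)^-4·(-1)^-2 = +1.
v=17: a=17^3·(≡1), b=17^6·(≡7) mod 17; (1|17)=+1, (7|17)=-1; (−1)^{3·6·8}·(+1)^6·(-1)^3 = -1.
v=11: a=11^1·(≡10), b=11^3·(≡10) mod 11; (10|11)=-1, (10|11)=-1; (−1)^{1·3·5}·(-1)^3·(-1)^1 = -1.
v=3: a=3^13·(≡1), b=3^26·(≡1) mod 3; (1|3)=+1, (1|3)=+1; (−1)^{13·26·1}·(+1)^26·(+1)^13 = +1.
v=5: a=5^-2·(≡3), b=5^-4·(≡4) mod 5; (3|5)=-1, (4|5)=+1; (−1)^{-2·-4·2}·(-1)^-4·(+1)^-2 = +1.
v=2: v_2(a)=-11, v_2(b)=-12; units ≡ 7, 5 (mod 8); ε·ε+αω+βω = 1·0+-11·1+-12·0 ≡ 1  ⇒  (a,b)_2 = -1.
v=∞: -1122 < 0 and -11 < 0  ⇒  (a,b)_∞ = -1.
|Ram(-1122, -11)| = 4, even; anisotropic at {2, 11, 17, ∞}.

[2, 11, 17, inf]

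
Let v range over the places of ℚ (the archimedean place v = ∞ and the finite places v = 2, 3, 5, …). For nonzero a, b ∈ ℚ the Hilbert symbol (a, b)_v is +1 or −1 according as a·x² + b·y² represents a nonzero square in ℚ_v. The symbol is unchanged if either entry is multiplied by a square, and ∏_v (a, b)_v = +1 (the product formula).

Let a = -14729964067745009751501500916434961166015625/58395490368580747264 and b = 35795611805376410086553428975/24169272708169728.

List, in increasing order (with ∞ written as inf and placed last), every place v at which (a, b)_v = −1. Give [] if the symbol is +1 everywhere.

Mod squares: a ≡ -103385, b ≡ 1733303. Check v ∈ {∞, 2, 3, 5, 7, 11, 13, 17, 19, 23, 29, 31}.
v=29: a=29^3·(≡21), b=29^2·(≡10) mod 29; (21|29)=-1, (10|29)=-1; (−1)^{3·2·14}·(-1)^2·(-1)^3 = -1.
v=2: v_2(a)=-32, v_2(b)=-22; units ≡ 7, 7 (mod 8); ε·ε+αω+βω = 1·1+-32·0+-22·0 ≡ 1  ⇒  (a,b)_2 = -1.
v=13: a=13^2·(≡10), b=13^1·(≡9) mod 13; (10|13)=+1, (9|13)=+1; (−1)^{2·1·6}·(+1)^1·(+1)^2 = +1.
v=∞: -103385 < 0 and 1733303 > 0  ⇒  (a,b)_∞ = +1.
v=23: a=23^5·(≡2), b=23^3·(≡9) mod 23; (2|23)=+1, (9|23)=+1; (−1)^{5·3·11}·(+1)^3·(+1)^5 = -1.
v=3: a=3^0·(≡1), b=3^-2·(≡2) mod 3; (1|3)=+1, (2|3)=-1; (−1)^{0·-2·1}·(+1)^-2·(-1)^0 = +1.
v=19: a=19^-6·(≡2), b=19^-4·(≡9) mod 19; (2|19)=-1, (9|19)=+1; (−1)^{-6·-4·9}·(-1)^-4·(+1)^-6 = +1.
v=17: a=17^-2·(≡2), b=17^-3·(≡11) mod 17; (2|17)=+1, (11|17)=-1; (−1)^{-2·-3·8}·(+1)^-3·(-1)^-2 = +1.
v=5: a=5^9·(≡2), b=5^2·(≡3) mod 5; (2|5)=-1, (3|5)=-1; (−1)^{9·2·2}·(-1)^2·(-1)^9 = -1.
v=31: a=31^5·(≡23), b=31^5·(≡14) mod 31; (23|31)=-1, (14|31)=+1; (−1)^{5·5·15}·(-1)^5·(+1)^5 = +1.
v=7: a=7^14·(≡3), b=7^10·(≡6) mod 7; (3|7)=-1, (6|7)=-1; (−1)^{14·10·3}·(-1)^10·(-1)^14 = +1.
v=11: a=11^4·(≡5), b=11^3·(≡9) mod 11; (5|11)=+1, (9|11)=+1; (−1)^{4·3·5}·(+1)^3·(+1)^4 = +1.
Ram(-103385, 1733303) = {2, 5, 23, 29}; no ℚ_2-point on the conic.

[2, 5, 23, 29]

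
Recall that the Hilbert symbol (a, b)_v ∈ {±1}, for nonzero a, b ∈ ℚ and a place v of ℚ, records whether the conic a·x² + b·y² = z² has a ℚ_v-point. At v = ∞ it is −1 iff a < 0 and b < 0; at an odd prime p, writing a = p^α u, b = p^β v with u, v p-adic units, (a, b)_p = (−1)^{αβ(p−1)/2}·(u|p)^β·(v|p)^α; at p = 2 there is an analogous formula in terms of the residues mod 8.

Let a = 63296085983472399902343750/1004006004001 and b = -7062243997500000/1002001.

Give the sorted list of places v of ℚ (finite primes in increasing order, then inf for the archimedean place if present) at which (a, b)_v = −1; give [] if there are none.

Mod squares: a ≡ 38, b ≡ -4305590. Check v ∈ {∞, 2, 3, 5, 7, 11, 13, 17, 19, 31, 43}.
v=19: a=19^1·(≡15), b=19^1·(≡18) mod 19; (15|19)=-1, (18|19)=-1; (−1)^{1·1·9}·(-1)^1·(-1)^1 = -1.
v=43: a=43^2·(≡17), b=43^1·(≡15) mod 43; (17|43)=+1, (15|43)=+1; (−1)^{2·1·21}·(+1)^1·(+1)^2 = +1.
v=3: a=3^12·(≡2), b=3^8·(≡1) mod 3; (2|3)=-1, (1|3)=+1; (−1)^{12·8·1}·(-1)^8·(+1)^12 = +1.
v=∞: 38 > 0 and -4305590 < 0  ⇒  (a,b)_∞ = +1.
v=31: a=31^2·(≡19), b=31^1·(≡29) mod 31; (19|31)=+1, (29|31)=-1; (−1)^{2·1·15}·(+1)^1·(-1)^2 = +1.
v=13: a=13^-4·(≡4), b=13^-2·(≡3) mod 13; (4|13)=+1, (3|13)=+1; (−1)^{-4·-2·6}·(+1)^-2·(+1)^-4 = +1.
v=11: a=11^-4·(≡5), b=11^-2·(≡6) mod 11; (5|11)=+1, (6|11)=-1; (−1)^{-4·-2·5}·(+1)^-2·(-1)^-4 = +1.
v=17: a=17^2·(≡4), b=17^1·(≡15) mod 17; (4|17)=+1, (15|17)=+1; (−1)^{2·1·8}·(+1)^1·(+1)^2 = +1.
v=7: a=7^-4·(≡5), b=7^-2·(≡3) mod 7; (5|7)=-1, (3|7)=-1; (−1)^{-4·-2·3}·(-1)^-2·(-1)^-4 = +1.
v=5: a=5^14·(≡3), b=5^7·(≡2) mod 5; (3|5)=-1, (2|5)=-1; (−1)^{14·7·2}·(-1)^7·(-1)^14 = -1.
v=2: v_2(a)=1, v_2(b)=5; units ≡ 3, 5 (mod 8); ε·ε+αω+βω = 1·0+1·1+5·1 ≡ 0  ⇒  (a,b)_2 = +1.
|Ram(38, -4305590)| = 2, even; anisotropic at {5, 19}.

[5, 19]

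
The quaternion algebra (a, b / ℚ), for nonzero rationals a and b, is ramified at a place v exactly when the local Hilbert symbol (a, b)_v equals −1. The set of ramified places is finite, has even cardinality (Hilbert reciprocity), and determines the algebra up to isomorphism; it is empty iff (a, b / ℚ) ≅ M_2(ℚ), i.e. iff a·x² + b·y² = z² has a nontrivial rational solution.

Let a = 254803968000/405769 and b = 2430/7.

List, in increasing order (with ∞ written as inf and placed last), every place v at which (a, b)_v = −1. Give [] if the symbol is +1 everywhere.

[3, 5]

(a, b) ≡ (30, 210) mod (ℚ^×)²; places V = {2, 3, 5, 7, 13, ∞}.
(a,b)_∞: sgn(30)=+, sgn(210)=+, so +1.
(a,b)_5: α=3, u≡1; β=1, v≡3 (mod 5); (1|5)=+1, (3|5)=-1; sign (−1)^0·+1^1·-1^3 = -1.
(a,b)_7: α=-4, u≡1; β=-1, v≡1 (mod 7); (1|7)=+1, (1|7)=+1; sign (−1)^0·+1^-1·+1^-4 = +1.
(a,b)_13: α=-2, u≡4; β=0, v≡11 (mod 13); (4|13)=+1, (11|13)=-1; sign (−1)^0·+1^0·-1^-2 = +1.
(a,b)_2: α=23, β=1; u≡7, v≡1 (mod 8); ε(u)ε(v)=1·0, αω(v)=23·0, βω(u)=1·0; sum ≡ 0  ⇒  +1.
(a,b)_3: α=5, u≡1; β=5, v≡1 (mod 3); (1|3)=+1, (1|3)=+1; sign (−1)^1·+1^5·+1^5 = -1.
Ram(30, 210) = {3, 5}; no ℚ_3-point on the conic.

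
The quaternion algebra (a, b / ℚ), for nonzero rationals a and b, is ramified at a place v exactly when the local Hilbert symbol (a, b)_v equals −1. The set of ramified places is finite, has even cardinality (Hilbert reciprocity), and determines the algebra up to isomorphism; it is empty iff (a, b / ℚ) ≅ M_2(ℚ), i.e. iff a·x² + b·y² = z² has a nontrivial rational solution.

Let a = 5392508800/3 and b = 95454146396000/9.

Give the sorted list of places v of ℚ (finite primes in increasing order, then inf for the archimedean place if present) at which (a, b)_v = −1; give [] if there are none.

(a, b) ≡ (714, 1190) mod (ℚ^×)²; places V = {2, 3, 5, 7, 17, ∞}.
(a,b)_∞: sgn(714)=+, sgn(1190)=+, so +1.
(a,b)_2: α=7, β=5; u≡5, v≡3 (mod 8); ε(u)ε(v)=0·1, αω(v)=7·1, βω(u)=5·1; sum ≡ 0  ⇒  +1.
(a,b)_7: α=3, u≡2; β=5, v≡4 (mod 7); (2|7)=+1, (4|7)=+1; sign (−1)^1·+1^5·+1^3 = -1.
(a,b)_17: α=3, u≡4; β=5, v≡8 (mod 17); (4|17)=+1, (8|17)=+1; sign (−1)^0·+1^5·+1^3 = +1.
(a,b)_3: α=-1, u≡1; β=-2, v≡2 (mod 3); (1|3)=+1, (2|3)=-1; sign (−1)^0·+1^-2·-1^-1 = -1.
(a,b)_5: α=2, u≡4; β=3, v≡2 (mod 5); (4|5)=+1, (2|5)=-1; sign (−1)^0·+1^3·-1^2 = +1.
Ram(714, 1190) = {3, 7}; no ℚ_3-point on the conic.

[3, 7]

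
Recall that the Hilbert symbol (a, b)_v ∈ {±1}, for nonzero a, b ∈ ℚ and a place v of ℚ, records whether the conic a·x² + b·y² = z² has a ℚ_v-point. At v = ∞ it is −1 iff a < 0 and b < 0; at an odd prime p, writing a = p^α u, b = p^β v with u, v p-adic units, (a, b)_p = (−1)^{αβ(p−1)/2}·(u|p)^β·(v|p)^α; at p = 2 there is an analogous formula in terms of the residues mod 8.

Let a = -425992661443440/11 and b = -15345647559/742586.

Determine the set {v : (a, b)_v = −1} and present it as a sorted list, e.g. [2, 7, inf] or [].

[2, 19, 43, inf]

Mod squares: a ≡ -4089085, b ≡ -168454. Check v ∈ {∞, 2, 3, 5, 7, 11, 13, 19, 31, 43}.
v=7: a=7^3·(≡1), b=7^0·(≡2) mod 7; (1|7)=+1, (2|7)=+1; (−1)^{3·0·3}·(+1)^0·(+1)^3 = +1.
v=19: a=19^1·(≡6), b=19^3·(≡7) mod 19; (6|19)=+1, (7|19)=+1; (−1)^{1·3·9}·(+1)^3·(+1)^1 = -1.
v=5: a=5^1·(≡2), b=5^0·(≡1) mod 5; (2|5)=-1, (1|5)=+1; (−1)^{1·0·2}·(-1)^0·(+1)^1 = +1.
v=3: a=3^2·(≡2), b=3^8·(≡2) mod 3; (2|3)=-1, (2|3)=-1; (−1)^{2·8·1}·(-1)^8·(-1)^2 = +1.
v=31: a=31^2·(≡25), b=31^1·(≡29) mod 31; (25|31)=+1, (29|31)=-1; (−1)^{2·1·15}·(+1)^1·(-1)^2 = +1.
v=13: a=13^3·(≡12), b=13^-5·(≡9) mod 13; (12|13)=+1, (9|13)=+1; (−1)^{3·-5·6}·(+1)^-5·(+1)^3 = +1.
v=43: a=43^1·(≡21), b=43^0·(≡28) mod 43; (21|43)=+1, (28|43)=-1; (−1)^{1·0·21}·(+1)^0·(-1)^1 = -1.
v=∞: -4089085 < 0 and -168454 < 0  ⇒  (a,b)_∞ = -1.
v=11: a=11^-1·(≡8), b=11^1·(≡3) mod 11; (8|11)=-1, (3|11)=+1; (−1)^{-1·1·5}·(-1)^1·(+1)^-1 = +1.
v=2: v_2(a)=4, v_2(b)=-1; units ≡ 3, 5 (mod 8); ε·ε+αω+βω = 1·0+4·1+-1·1 ≡ 1  ⇒  (a,b)_2 = -1.
|Ram(-4089085, -168454)| = 4, even; anisotropic at {2, 19, 43, ∞}.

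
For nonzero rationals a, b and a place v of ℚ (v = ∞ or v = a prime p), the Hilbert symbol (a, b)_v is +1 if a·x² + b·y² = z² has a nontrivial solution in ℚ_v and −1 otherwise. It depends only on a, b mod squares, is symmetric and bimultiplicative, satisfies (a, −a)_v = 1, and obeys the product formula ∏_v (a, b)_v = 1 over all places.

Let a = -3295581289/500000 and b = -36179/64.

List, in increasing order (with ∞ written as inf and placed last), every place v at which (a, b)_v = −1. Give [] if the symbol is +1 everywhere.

[2, inf]

Mod squares: a ≡ -6578, b ≡ -299. Check v ∈ {∞, 2, 5, 7, 11, 13, 23}.
v=7: a=7^2·(≡4), b=7^0·(≡4) mod 7; (4|7)=+1, (4|7)=+1; (−1)^{2·0·3}·(+1)^0·(+1)^2 = +1.
v=11: a=11^3·(≡8), b=11^2·(≡1) mod 11; (8|11)=-1, (1|11)=+1; (−1)^{3·2·5}·(-1)^2·(+1)^3 = +1.
v=∞: -6578 < 0 and -299 < 0  ⇒  (a,b)_∞ = -1.
v=2: v_2(a)=-5, v_2(b)=-6; units ≡ 7, 5 (mod 8); ε·ε+αω+βω = 1·0+-5·1+-6·0 ≡ 1  ⇒  (a,b)_2 = -1.
v=23: a=23^1·(≡13), b=23^1·(≡11) mod 23; (13|23)=+1, (11|23)=-1; (−1)^{1·1·11}·(+1)^1·(-1)^1 = +1.
v=5: a=5^-6·(≡3), b=5^0·(≡4) mod 5; (3|5)=-1, (4|5)=+1; (−1)^{-6·0·2}·(-1)^0·(+1)^-6 = +1.
v=13: a=13^3·(≡1), b=13^1·(≡1) mod 13; (1|13)=+1, (1|13)=+1; (−1)^{3·1·6}·(+1)^1·(+1)^3 = +1.
(-6578, -299 / ℚ) ramifies at {2, ∞}: a division algebra.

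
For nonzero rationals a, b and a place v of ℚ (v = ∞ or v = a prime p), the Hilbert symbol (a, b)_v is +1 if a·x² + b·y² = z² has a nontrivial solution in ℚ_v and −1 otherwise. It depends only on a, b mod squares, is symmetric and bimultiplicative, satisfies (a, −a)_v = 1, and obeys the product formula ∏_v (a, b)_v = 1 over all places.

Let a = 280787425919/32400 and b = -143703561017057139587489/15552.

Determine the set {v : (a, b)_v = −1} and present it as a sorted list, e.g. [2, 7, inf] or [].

[3, 11, 17, 23]

(a, b) ≡ (391391, -3003) mod (ℚ^×)²; places V = {2, 3, 5, 7, 11, 13, 17, 23, ∞}.
(a,b)_11: α=5, u≡7; β=9, v≡2 (mod 11); (7|11)=-1, (2|11)=-1; sign (−1)^1·-1^9·-1^5 = -1.
(a,b)_23: α=1, u≡20; β=4, v≡10 (mod 23); (20|23)=-1, (10|23)=-1; sign (−1)^0·-1^4·-1^1 = -1.
(a,b)_∞: sgn(391391)=+, sgn(-3003)=−, so +1.
(a,b)_13: α=1, u≡12; β=3, v≡1 (mod 13); (12|13)=+1, (1|13)=+1; sign (−1)^0·+1^3·+1^1 = +1.
(a,b)_2: α=-4, β=-6; u≡7, v≡5 (mod 8); ε(u)ε(v)=1·0, αω(v)=-4·1, βω(u)=-6·0; sum ≡ 0  ⇒  +1.
(a,b)_3: α=-4, u≡2; β=-5, v≡1 (mod 3); (2|3)=-1, (1|3)=+1; sign (−1)^0·-1^-5·+1^-4 = -1.
(a,b)_17: α=1, u≡3; β=2, v≡11 (mod 17); (3|17)=-1, (11|17)=-1; sign (−1)^0·-1^2·-1^1 = -1.
(a,b)_7: α=3, u≡4; β=3, v≡5 (mod 7); (4|7)=+1, (5|7)=-1; sign (−1)^1·+1^3·-1^3 = +1.
(a,b)_5: α=-2, u≡4; β=0, v≡3 (mod 5); (4|5)=+1, (3|5)=-1; sign (−1)^0·+1^0·-1^-2 = +1.
(391391, -3003 / ℚ) ramifies at {3, 11, 17, 23}: a division algebra.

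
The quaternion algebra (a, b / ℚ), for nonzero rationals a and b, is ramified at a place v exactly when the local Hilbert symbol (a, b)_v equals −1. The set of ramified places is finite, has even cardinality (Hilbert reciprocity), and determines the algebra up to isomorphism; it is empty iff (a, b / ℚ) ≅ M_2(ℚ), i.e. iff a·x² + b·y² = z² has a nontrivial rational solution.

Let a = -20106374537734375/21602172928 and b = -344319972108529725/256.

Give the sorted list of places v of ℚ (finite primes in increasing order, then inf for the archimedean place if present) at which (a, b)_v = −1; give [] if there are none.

[2, 3, 23, 29, 37, inf]

(a, b) ≡ (-713545, -69) mod (ℚ^×)²; places V = {2, 3, 5, 7, 11, 17, 19, 23, 29, 31, 37, ∞}.
(a,b)_31: α=-2, u≡27; β=0, v≡24 (mod 31); (27|31)=-1, (24|31)=-1; sign (−1)^0·-1^0·-1^-2 = +1.
(a,b)_37: α=1, u≡14; β=2, v≡32 (mod 37); (14|37)=-1, (32|37)=-1; sign (−1)^0·-1^2·-1^1 = -1.
(a,b)_19: α=3, u≡2; β=2, v≡9 (mod 19); (2|19)=-1, (9|19)=+1; sign (−1)^0·-1^2·+1^3 = +1.
(a,b)_5: α=7, u≡4; β=2, v≡1 (mod 5); (4|5)=+1, (1|5)=+1; sign (−1)^0·+1^2·+1^7 = +1.
(a,b)_17: α=2, u≡2; β=0, v≡9 (mod 17); (2|17)=+1, (9|17)=+1; sign (−1)^0·+1^0·+1^2 = +1.
(a,b)_7: α=-3, u≡3; β=2, v≡2 (mod 7); (3|7)=-1, (2|7)=+1; sign (−1)^0·-1^2·+1^-3 = +1.
(a,b)_29: α=1, u≡7; β=2, v≡11 (mod 29); (7|29)=+1, (11|29)=-1; sign (−1)^0·+1^2·-1^1 = -1.
(a,b)_3: α=0, u≡2; β=5, v≡1 (mod 3); (2|3)=-1, (1|3)=+1; sign (−1)^0·-1^5·+1^0 = -1.
(a,b)_∞: sgn(-713545)=−, sgn(-69)=−, so -1.
(a,b)_11: α=2, u≡1; β=2, v≡8 (mod 11); (1|11)=+1, (8|11)=-1; sign (−1)^0·+1^2·-1^2 = +1.
(a,b)_2: α=-16, β=-8; u≡7, v≡3 (mod 8); ε(u)ε(v)=1·1, αω(v)=-16·1, βω(u)=-8·0; sum ≡ 1  ⇒  -1.
(a,b)_23: α=0, u≡22; β=1, v≡14 (mod 23); (22|23)=-1, (14|23)=-1; sign (−1)^0·-1^1·-1^0 = -1.
Ram(-713545, -69) = {2, 3, 23, 29, 37, ∞}; no ℚ_2-point on the conic.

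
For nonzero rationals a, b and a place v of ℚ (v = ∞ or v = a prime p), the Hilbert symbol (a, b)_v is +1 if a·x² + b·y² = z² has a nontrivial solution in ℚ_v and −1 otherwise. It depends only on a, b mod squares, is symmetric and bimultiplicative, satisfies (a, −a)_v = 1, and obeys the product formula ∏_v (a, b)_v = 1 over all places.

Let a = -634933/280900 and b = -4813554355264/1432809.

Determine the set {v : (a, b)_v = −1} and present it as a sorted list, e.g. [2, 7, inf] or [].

Mod squares: a ≡ -13, b ≡ -12121. Check v ∈ {∞, 2, 3, 5, 7, 13, 17, 19, 23, 31, 47, 53}.
v=53: a=53^-2·(≡43), b=53^2·(≡42) mod 53; (43|53)=+1, (42|53)=+1; (−1)^{-2·2·26}·(+1)^2·(+1)^-2 = +1.
v=31: a=31^0·(≡1), b=31^1·(≡15) mod 31; (1|31)=+1, (15|31)=-1; (−1)^{0·1·15}·(+1)^1·(-1)^0 = +1.
v=5: a=5^-2·(≡2), b=5^0·(≡4) mod 5; (2|5)=-1, (4|5)=+1; (−1)^{-2·0·2}·(-1)^0·(+1)^-2 = +1.
v=7: a=7^0·(≡4), b=7^-2·(≡5) mod 7; (4|7)=+1, (5|7)=-1; (−1)^{0·-2·3}·(+1)^-2·(-1)^0 = +1.
v=2: v_2(a)=-2, v_2(b)=6; units ≡ 3, 7 (mod 8); ε·ε+αω+βω = 1·1+-2·0+6·1 ≡ 1  ⇒  (a,b)_2 = -1.
v=23: a=23^0·(≡5), b=23^1·(≡16) mod 23; (5|23)=-1, (16|23)=+1; (−1)^{0·1·11}·(-1)^1·(+1)^0 = -1.
v=47: a=47^0·(≡3), b=47^2·(≡44) mod 47; (3|47)=+1, (44|47)=-1; (−1)^{0·2·23}·(+1)^2·(-1)^0 = +1.
v=∞: -13 < 0 and -12121 < 0  ⇒  (a,b)_∞ = -1.
v=19: a=19^0·(≡7), b=19^-2·(≡5) mod 19; (7|19)=+1, (5|19)=+1; (−1)^{0·-2·9}·(+1)^-2·(+1)^0 = +1.
v=17: a=17^2·(≡9), b=17^1·(≡9) mod 17; (9|17)=+1, (9|17)=+1; (−1)^{2·1·8}·(+1)^1·(+1)^2 = +1.
v=3: a=3^0·(≡2), b=3^-4·(≡2) mod 3; (2|3)=-1, (2|3)=-1; (−1)^{0·-4·1}·(-1)^-4·(-1)^0 = +1.
v=13: a=13^3·(≡4), b=13^0·(≡8) mod 13; (4|13)=+1, (8|13)=-1; (−1)^{3·0·6}·(+1)^0·(-1)^3 = -1.
Ram(-13, -12121) = {2, 13, 23, ∞}; no ℚ_2-point on the conic.

[2, 13, 23, inf]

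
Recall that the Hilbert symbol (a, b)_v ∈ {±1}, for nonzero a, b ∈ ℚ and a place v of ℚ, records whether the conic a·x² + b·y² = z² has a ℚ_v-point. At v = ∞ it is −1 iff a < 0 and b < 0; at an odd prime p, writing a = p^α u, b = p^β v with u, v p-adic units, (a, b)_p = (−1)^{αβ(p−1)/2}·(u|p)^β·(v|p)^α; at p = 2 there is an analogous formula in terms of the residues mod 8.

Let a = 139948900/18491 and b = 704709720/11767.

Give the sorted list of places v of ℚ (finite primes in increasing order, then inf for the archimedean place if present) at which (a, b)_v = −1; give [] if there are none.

[2, 13]

Mod squares: a ≡ 11, b ≡ 10010. Check v ∈ {∞, 2, 3, 5, 7, 11, 13, 41}.
v=3: a=3^0·(≡2), b=3^6·(≡2) mod 3; (2|3)=-1, (2|3)=-1; (−1)^{0·6·1}·(-1)^6·(-1)^0 = +1.
v=∞: 11 > 0 and 10010 > 0  ⇒  (a,b)_∞ = +1.
v=5: a=5^2·(≡1), b=5^1·(≡2) mod 5; (1|5)=+1, (2|5)=-1; (−1)^{2·1·2}·(+1)^1·(-1)^2 = +1.
v=2: v_2(a)=2, v_2(b)=3; units ≡ 3, 5 (mod 8); ε·ε+αω+βω = 1·0+2·1+3·1 ≡ 1  ⇒  (a,b)_2 = -1.
v=13: a=13^4·(≡5), b=13^3·(≡12) mod 13; (5|13)=-1, (12|13)=+1; (−1)^{4·3·6}·(-1)^3·(+1)^4 = -1.
v=7: a=7^2·(≡4), b=7^-1·(≡1) mod 7; (4|7)=+1, (1|7)=+1; (−1)^{2·-1·3}·(+1)^-1·(+1)^2 = +1.
v=41: a=41^-2·(≡3), b=41^-2·(≡29) mod 41; (3|41)=-1, (29|41)=-1; (−1)^{-2·-2·20}·(-1)^-2·(-1)^-2 = +1.
v=11: a=11^-1·(≡4), b=11^1·(≡10) mod 11; (4|11)=+1, (10|11)=-1; (−1)^{-1·1·5}·(+1)^1·(-1)^-1 = +1.
(11, 10010 / ℚ) ramifies at {2, 13}: a division algebra.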